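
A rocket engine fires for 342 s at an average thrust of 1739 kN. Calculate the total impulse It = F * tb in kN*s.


It = 1739 * 342 = 594738 kN*s

594738 kN*s


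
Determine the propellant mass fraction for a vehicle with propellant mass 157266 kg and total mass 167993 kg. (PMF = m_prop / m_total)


PMF = 157266 / 167993 = 0.936

0.936


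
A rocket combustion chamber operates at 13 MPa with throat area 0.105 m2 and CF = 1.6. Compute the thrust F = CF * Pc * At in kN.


F = 1.6 * 13e6 * 0.105 = 2.1840e+06 N = 2184.0 kN

2184.0 kN


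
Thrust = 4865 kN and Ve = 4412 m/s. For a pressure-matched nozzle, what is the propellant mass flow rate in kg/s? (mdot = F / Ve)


mdot = F / Ve = 4865000 / 4412 = 1102.7 kg/s

1102.7 kg/s


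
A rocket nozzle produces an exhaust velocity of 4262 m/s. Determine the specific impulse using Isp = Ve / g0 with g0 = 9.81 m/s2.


Isp = Ve / g0 = 4262 / 9.81 = 434.5 s

434.5 s


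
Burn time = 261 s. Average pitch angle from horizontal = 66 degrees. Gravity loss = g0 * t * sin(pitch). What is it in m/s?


GL = 9.81 * 261 * sin(66 deg) = 2339 m/s

2339 m/s


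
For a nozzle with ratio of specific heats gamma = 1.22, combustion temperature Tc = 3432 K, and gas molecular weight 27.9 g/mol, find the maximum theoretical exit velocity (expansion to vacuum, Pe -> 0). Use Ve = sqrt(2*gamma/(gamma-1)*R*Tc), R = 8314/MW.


R = 8314 / 27.9 = 297.99 J/(kg.K)
Ve = sqrt(2 * 1.22 / (1.22 - 1) * 297.99 * 3432) = 3368 m/s

3368 m/s


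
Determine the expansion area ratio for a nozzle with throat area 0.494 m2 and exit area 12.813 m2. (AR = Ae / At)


AR = 12.813 / 0.494 = 25.9

25.9


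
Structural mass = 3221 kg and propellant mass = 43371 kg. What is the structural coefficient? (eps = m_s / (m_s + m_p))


eps = 3221 / (3221 + 43371) = 0.0691

0.0691


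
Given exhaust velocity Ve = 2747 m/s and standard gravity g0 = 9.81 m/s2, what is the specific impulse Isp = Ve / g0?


Isp = Ve / g0 = 2747 / 9.81 = 280.0 s

280.0 s


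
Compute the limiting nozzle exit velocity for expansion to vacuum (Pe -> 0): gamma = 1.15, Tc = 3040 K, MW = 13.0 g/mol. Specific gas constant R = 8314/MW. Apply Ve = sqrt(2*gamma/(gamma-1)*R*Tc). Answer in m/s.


R = 8314 / 13.0 = 639.54 J/(kg.K)
Ve = sqrt(2 * 1.15 / (1.15 - 1) * 639.54 * 3040) = 5460 m/s

5460 m/s


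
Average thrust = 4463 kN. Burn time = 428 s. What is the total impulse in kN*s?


It = 4463 * 428 = 1910164 kN*s

1910164 kN*s


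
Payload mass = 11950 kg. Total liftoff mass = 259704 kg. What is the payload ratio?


PR = 11950 / 259704 = 0.046

0.046


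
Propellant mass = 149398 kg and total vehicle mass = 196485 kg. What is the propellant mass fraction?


PMF = 149398 / 196485 = 0.76

0.76


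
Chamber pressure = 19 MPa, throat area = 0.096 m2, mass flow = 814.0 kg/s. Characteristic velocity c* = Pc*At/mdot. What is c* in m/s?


c* = 19e6 * 0.096 / 814.0 = 2241 m/s

2241 m/s


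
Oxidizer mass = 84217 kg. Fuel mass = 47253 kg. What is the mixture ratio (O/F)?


MR = 84217 / 47253 = 1.78

1.78


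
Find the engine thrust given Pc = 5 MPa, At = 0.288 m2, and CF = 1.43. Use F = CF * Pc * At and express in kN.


F = 1.43 * 5e6 * 0.288 = 2.0592e+06 N = 2059.2 kN

2059.2 kN


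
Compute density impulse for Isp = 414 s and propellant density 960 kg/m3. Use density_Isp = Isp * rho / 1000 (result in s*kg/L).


rho*Isp = 414 * 960 / 1000 = 397 s*kg/L

397 s*kg/L


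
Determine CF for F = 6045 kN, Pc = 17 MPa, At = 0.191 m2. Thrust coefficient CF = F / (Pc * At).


CF = 6045000 / (17e6 * 0.191) = 1.86

1.86


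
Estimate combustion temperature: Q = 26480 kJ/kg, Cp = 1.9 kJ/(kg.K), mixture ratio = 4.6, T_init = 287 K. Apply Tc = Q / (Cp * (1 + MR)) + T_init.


Tc = 26480 / (1.9 * (1 + 4.6)) + 287 = 2776 K

2776 K


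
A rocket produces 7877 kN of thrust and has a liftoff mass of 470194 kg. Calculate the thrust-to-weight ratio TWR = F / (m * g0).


TWR = 7877000 / (470194 * 9.81) = 1.71

1.71


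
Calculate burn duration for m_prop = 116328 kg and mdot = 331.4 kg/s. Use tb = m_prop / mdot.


tb = 116328 / 331.4 = 351.0 s

351.0 s


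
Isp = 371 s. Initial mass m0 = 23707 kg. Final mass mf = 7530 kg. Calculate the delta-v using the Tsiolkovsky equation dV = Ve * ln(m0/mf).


Ve = 371 * 9.81 = 3639.51 m/s
dV = 3639.51 * ln(23707/7530) = 4174 m/s

4174 m/s


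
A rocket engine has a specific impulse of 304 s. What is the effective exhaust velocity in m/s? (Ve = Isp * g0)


Ve = Isp * g0 = 304 * 9.81 = 2982.2 m/s

2982.2 m/s


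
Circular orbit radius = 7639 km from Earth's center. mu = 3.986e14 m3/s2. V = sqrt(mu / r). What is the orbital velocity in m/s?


V = sqrt(3.986e14 / 7639000) = 7224 m/s

7224 m/s


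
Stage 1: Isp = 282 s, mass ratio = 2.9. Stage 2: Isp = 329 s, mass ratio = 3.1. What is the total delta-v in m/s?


dV1 = 282 * 9.81 * ln(2.9) = 2945.4 m/s
dV2 = 329 * 9.81 * ln(3.1) = 3651.6 m/s
Total dV = 2945.4 + 3651.6 = 6597.0 m/s ~ 6597 m/s

6597 m/s


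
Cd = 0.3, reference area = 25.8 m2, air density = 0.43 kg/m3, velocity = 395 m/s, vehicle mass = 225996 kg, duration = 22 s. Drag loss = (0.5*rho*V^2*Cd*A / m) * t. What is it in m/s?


D = 0.5 * 0.43 * 395^2 * 0.3 * 25.8 = 259641.2 N
a = 259641.2 / 225996 = 1.1489 m/s2
dV = 1.1489 * 22 = 25.3 m/s

25.3 m/s


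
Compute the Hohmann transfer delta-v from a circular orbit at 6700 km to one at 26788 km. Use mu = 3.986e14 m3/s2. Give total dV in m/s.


V1 = sqrt(mu/r1) = 7713.14 m/s
dV1 = V1*(sqrt(2*r2/(r1+r2)) - 1) = 2042.86 m/s
V2 = sqrt(mu/r2) = 3857.43 m/s
dV2 = V2*(1 - sqrt(2*r1/(r1+r2))) = 1417.34 m/s
Total dV = 3460 m/s

3460 m/s


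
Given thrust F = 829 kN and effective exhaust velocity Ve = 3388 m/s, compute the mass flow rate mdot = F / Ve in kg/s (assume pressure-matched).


mdot = F / Ve = 829000 / 3388 = 244.7 kg/s

244.7 kg/s


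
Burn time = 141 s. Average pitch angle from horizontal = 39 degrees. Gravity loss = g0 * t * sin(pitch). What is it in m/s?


GL = 9.81 * 141 * sin(39 deg) = 870 m/s

870 m/s


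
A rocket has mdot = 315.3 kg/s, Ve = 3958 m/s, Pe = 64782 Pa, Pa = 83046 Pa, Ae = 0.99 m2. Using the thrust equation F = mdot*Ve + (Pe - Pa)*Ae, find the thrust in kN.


F = 315.3 * 3958 + (64782 - 83046) * 0.99 = 1.2299e+06 N = 1229.9 kN

1229.9 kN


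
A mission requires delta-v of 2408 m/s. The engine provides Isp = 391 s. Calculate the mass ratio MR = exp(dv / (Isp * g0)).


Ve = 391 * 9.81 = 3835.71 m/s
MR = exp(2408 / 3835.71) = 1.873

1.873


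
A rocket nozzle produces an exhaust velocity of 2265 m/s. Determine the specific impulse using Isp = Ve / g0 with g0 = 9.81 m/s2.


Isp = Ve / g0 = 2265 / 9.81 = 230.9 s

230.9 s


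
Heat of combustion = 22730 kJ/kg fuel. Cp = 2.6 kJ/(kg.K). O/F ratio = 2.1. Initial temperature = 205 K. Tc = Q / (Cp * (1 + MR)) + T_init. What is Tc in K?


Tc = 22730 / (2.6 * (1 + 2.1)) + 205 = 3025 K

3025 K


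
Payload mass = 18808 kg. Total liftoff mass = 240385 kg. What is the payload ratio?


PR = 18808 / 240385 = 0.0782

0.0782


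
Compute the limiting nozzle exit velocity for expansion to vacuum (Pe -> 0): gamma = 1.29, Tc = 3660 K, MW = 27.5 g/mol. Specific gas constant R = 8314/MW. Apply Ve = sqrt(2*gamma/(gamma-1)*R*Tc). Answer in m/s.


R = 8314 / 27.5 = 302.33 J/(kg.K)
Ve = sqrt(2 * 1.29 / (1.29 - 1) * 302.33 * 3660) = 3138 m/s

3138 m/s


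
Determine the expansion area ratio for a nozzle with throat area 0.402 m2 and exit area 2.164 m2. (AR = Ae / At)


AR = 2.164 / 0.402 = 5.4

5.4


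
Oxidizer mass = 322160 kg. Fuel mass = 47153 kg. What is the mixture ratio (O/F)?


MR = 322160 / 47153 = 6.83

6.83


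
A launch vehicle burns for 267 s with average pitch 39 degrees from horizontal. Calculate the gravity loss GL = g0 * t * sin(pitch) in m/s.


GL = 9.81 * 267 * sin(39 deg) = 1648 m/s

1648 m/s


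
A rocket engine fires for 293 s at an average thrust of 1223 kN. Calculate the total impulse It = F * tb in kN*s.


It = 1223 * 293 = 358339 kN*s

358339 kN*s


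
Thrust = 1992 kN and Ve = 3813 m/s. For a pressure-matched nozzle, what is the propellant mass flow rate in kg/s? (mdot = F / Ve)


mdot = F / Ve = 1992000 / 3813 = 522.4 kg/s

522.4 kg/s


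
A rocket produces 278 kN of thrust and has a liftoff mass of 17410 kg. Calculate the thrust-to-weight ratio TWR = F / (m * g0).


TWR = 278000 / (17410 * 9.81) = 1.63

1.63


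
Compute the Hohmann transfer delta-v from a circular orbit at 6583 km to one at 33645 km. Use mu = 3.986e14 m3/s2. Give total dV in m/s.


V1 = sqrt(mu/r1) = 7781.38 m/s
dV1 = V1*(sqrt(2*r2/(r1+r2)) - 1) = 2282.55 m/s
V2 = sqrt(mu/r2) = 3441.98 m/s
dV2 = V2*(1 - sqrt(2*r1/(r1+r2))) = 1472.87 m/s
Total dV = 3755 m/s

3755 m/s


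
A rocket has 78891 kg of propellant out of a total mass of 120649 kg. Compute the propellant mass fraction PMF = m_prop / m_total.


PMF = 78891 / 120649 = 0.654

0.654


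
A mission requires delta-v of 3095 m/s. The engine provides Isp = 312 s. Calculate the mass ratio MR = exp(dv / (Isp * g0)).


Ve = 312 * 9.81 = 3060.72 m/s
MR = exp(3095 / 3060.72) = 2.749

2.749


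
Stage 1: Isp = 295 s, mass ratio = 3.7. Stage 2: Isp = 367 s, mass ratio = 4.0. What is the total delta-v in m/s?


dV1 = 295 * 9.81 * ln(3.7) = 3786.2 m/s
dV2 = 367 * 9.81 * ln(4.0) = 4991.0 m/s
Total dV = 3786.2 + 4991.0 = 8777.2 m/s ~ 8777 m/s

8777 m/s


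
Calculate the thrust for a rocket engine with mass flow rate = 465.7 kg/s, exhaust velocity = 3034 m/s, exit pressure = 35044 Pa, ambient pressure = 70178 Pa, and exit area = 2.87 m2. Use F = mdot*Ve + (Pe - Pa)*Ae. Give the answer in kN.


F = 465.7 * 3034 + (35044 - 70178) * 2.87 = 1.3121e+06 N = 1312.1 kN

1312.1 kN


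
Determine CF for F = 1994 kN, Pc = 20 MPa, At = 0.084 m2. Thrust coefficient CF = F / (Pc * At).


CF = 1994000 / (20e6 * 0.084) = 1.19

1.19


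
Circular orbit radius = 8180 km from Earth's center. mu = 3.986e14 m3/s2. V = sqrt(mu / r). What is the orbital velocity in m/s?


V = sqrt(3.986e14 / 8180000) = 6981 m/s

6981 m/s


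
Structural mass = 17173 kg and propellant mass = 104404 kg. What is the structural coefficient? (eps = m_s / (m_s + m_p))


eps = 17173 / (17173 + 104404) = 0.1413

0.1413


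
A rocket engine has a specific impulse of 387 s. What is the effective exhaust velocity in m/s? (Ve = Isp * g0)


Ve = Isp * g0 = 387 * 9.81 = 3796.5 m/s

3796.5 m/s


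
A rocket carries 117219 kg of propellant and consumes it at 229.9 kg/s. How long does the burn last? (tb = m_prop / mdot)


tb = 117219 / 229.9 = 509.9 s

509.9 s


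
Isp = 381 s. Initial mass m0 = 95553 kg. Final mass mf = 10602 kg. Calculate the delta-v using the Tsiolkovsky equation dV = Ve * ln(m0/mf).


Ve = 381 * 9.81 = 3737.61 m/s
dV = 3737.61 * ln(95553/10602) = 8218 m/s

8218 m/s


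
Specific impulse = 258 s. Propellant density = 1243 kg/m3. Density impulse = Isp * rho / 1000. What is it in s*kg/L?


rho*Isp = 258 * 1243 / 1000 = 321 s*kg/L

321 s*kg/L


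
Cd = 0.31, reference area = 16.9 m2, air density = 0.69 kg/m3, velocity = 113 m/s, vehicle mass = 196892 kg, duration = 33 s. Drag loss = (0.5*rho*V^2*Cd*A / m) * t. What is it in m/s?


D = 0.5 * 0.69 * 113^2 * 0.31 * 16.9 = 23079.39 N
a = 23079.39 / 196892 = 0.1172 m/s2
dV = 0.1172 * 33 = 3.9 m/s

3.9 m/s


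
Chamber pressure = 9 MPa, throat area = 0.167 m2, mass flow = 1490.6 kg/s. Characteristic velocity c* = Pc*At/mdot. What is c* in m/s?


c* = 9e6 * 0.167 / 1490.6 = 1008 m/s

1008 m/s


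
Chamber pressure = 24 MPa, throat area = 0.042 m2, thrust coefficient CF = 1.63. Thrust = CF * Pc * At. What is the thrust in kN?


F = 1.63 * 24e6 * 0.042 = 1.6430e+06 N = 1643.0 kN

1643.0 kN


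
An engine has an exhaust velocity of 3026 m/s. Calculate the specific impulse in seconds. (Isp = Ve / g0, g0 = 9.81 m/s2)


Isp = Ve / g0 = 3026 / 9.81 = 308.5 s

308.5 s


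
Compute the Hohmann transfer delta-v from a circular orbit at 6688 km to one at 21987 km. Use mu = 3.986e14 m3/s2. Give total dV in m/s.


V1 = sqrt(mu/r1) = 7720.06 m/s
dV1 = V1*(sqrt(2*r2/(r1+r2)) - 1) = 1840.14 m/s
V2 = sqrt(mu/r2) = 4257.8 m/s
dV2 = V2*(1 - sqrt(2*r1/(r1+r2))) = 1349.79 m/s
Total dV = 3190 m/s

3190 m/s


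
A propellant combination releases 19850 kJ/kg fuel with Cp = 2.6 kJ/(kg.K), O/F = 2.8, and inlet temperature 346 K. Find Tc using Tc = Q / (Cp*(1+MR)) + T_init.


Tc = 19850 / (2.6 * (1 + 2.8)) + 346 = 2355 K

2355 K


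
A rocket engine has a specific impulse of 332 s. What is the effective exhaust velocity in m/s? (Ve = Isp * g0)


Ve = Isp * g0 = 332 * 9.81 = 3256.9 m/s

3256.9 m/s


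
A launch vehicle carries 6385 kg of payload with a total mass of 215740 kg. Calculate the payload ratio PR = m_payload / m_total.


PR = 6385 / 215740 = 0.0296

0.0296


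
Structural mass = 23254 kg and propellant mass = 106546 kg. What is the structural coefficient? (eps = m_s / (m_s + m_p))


eps = 23254 / (23254 + 106546) = 0.1792

0.1792


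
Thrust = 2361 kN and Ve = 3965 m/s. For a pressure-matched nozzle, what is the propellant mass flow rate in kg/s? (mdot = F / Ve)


mdot = F / Ve = 2361000 / 3965 = 595.5 kg/s

595.5 kg/s


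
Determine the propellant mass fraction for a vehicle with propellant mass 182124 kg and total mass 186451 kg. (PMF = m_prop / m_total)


PMF = 182124 / 186451 = 0.977

0.977


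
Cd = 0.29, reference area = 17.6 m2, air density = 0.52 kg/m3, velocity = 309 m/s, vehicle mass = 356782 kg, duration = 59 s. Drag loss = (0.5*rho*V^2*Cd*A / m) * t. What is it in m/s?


D = 0.5 * 0.52 * 309^2 * 0.29 * 17.6 = 126707.11 N
a = 126707.11 / 356782 = 0.3551 m/s2
dV = 0.3551 * 59 = 21.0 m/s

21.0 m/s


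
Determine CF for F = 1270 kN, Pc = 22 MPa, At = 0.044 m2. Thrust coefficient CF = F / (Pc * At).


CF = 1270000 / (22e6 * 0.044) = 1.31

1.31


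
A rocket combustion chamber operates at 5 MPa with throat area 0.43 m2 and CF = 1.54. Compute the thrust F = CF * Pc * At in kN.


F = 1.54 * 5e6 * 0.43 = 3.3110e+06 N = 3311.0 kN

3311.0 kN


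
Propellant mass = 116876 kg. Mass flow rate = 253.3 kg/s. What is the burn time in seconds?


tb = 116876 / 253.3 = 461.4 s

461.4 s


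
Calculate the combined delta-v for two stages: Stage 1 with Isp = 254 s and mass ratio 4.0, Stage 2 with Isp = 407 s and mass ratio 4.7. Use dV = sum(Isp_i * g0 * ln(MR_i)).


dV1 = 254 * 9.81 * ln(4.0) = 3454.3 m/s
dV2 = 407 * 9.81 * ln(4.7) = 6178.9 m/s
Total dV = 3454.3 + 6178.9 = 9633.2 m/s ~ 9633 m/s

9633 m/s


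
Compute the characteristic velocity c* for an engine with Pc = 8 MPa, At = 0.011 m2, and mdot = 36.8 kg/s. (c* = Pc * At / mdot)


c* = 8e6 * 0.011 / 36.8 = 2391 m/s

2391 m/s


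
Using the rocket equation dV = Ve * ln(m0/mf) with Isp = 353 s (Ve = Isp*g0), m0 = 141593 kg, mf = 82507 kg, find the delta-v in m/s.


Ve = 353 * 9.81 = 3462.93 m/s
dV = 3462.93 * ln(141593/82507) = 1870 m/s

1870 m/s


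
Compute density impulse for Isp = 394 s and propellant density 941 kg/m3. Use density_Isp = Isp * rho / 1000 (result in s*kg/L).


rho*Isp = 394 * 941 / 1000 = 371 s*kg/L

371 s*kg/L


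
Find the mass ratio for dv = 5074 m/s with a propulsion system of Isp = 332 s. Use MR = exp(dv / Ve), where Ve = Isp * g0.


Ve = 332 * 9.81 = 3256.92 m/s
MR = exp(5074 / 3256.92) = 4.749

4.749


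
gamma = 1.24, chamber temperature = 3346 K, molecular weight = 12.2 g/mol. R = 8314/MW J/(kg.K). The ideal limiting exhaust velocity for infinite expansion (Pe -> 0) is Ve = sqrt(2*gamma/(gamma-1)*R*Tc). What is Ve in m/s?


R = 8314 / 12.2 = 681.48 J/(kg.K)
Ve = sqrt(2 * 1.24 / (1.24 - 1) * 681.48 * 3346) = 4854 m/s

4854 m/s


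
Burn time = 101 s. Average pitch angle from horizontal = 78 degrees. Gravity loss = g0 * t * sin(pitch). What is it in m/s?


GL = 9.81 * 101 * sin(78 deg) = 969 m/s

969 m/s


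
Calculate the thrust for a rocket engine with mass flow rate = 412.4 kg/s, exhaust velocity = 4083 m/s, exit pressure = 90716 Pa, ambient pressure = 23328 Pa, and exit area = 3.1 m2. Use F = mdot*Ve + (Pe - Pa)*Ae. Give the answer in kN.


F = 412.4 * 4083 + (90716 - 23328) * 3.1 = 1.8927e+06 N = 1892.7 kN

1892.7 kN


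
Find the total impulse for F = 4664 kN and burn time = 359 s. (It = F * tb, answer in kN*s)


It = 4664 * 359 = 1674376 kN*s

1674376 kN*s


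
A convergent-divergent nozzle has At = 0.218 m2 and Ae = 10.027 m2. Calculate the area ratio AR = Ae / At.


AR = 10.027 / 0.218 = 46.0

46.0


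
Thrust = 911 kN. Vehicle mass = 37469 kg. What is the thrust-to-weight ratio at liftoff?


TWR = 911000 / (37469 * 9.81) = 2.48

2.48


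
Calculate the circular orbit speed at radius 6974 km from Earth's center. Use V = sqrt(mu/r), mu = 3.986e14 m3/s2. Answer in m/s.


V = sqrt(3.986e14 / 6974000) = 7560 m/s

7560 m/s


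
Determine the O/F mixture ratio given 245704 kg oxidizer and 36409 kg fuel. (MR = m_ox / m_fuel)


MR = 245704 / 36409 = 6.75

6.75


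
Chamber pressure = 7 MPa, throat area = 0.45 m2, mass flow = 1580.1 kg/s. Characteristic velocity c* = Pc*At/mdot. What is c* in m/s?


c* = 7e6 * 0.45 / 1580.1 = 1994 m/s

1994 m/s


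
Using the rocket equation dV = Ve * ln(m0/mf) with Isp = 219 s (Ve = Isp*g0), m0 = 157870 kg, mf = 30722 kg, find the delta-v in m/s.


Ve = 219 * 9.81 = 2148.39 m/s
dV = 2148.39 * ln(157870/30722) = 3516 m/s

3516 m/s


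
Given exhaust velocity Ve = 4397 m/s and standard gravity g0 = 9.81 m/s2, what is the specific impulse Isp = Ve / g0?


Isp = Ve / g0 = 4397 / 9.81 = 448.2 s

448.2 s


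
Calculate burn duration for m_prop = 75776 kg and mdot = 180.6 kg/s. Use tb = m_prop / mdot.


tb = 75776 / 180.6 = 419.6 s

419.6 s


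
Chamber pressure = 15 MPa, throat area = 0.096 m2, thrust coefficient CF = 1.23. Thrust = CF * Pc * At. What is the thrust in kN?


F = 1.23 * 15e6 * 0.096 = 1.7712e+06 N = 1771.2 kN

1771.2 kN


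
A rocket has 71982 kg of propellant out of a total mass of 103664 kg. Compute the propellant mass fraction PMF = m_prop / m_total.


PMF = 71982 / 103664 = 0.694

0.694


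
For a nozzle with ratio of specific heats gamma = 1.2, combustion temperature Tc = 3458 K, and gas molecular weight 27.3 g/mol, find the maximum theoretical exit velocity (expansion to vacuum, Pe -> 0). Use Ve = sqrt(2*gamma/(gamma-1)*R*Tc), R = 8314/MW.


R = 8314 / 27.3 = 304.54 J/(kg.K)
Ve = sqrt(2 * 1.2 / (1.2 - 1) * 304.54 * 3458) = 3555 m/s

3555 m/s


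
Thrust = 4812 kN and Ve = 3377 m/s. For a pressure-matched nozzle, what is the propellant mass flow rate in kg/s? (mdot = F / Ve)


mdot = F / Ve = 4812000 / 3377 = 1424.9 kg/s

1424.9 kg/s


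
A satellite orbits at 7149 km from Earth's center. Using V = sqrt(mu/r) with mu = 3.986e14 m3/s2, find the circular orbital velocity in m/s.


V = sqrt(3.986e14 / 7149000) = 7467 m/s

7467 m/s


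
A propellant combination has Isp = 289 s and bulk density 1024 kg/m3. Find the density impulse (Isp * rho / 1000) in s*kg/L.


rho*Isp = 289 * 1024 / 1000 = 296 s*kg/L

296 s*kg/L


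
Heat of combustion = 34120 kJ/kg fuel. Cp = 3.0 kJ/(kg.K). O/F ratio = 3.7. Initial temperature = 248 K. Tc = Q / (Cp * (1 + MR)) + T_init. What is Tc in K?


Tc = 34120 / (3.0 * (1 + 3.7)) + 248 = 2668 K

2668 K


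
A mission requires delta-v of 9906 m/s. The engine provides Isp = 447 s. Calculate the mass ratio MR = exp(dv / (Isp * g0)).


Ve = 447 * 9.81 = 4385.07 m/s
MR = exp(9906 / 4385.07) = 9.574

9.574


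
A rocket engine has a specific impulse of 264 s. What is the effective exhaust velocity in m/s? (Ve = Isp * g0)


Ve = Isp * g0 = 264 * 9.81 = 2589.8 m/s

2589.8 m/s


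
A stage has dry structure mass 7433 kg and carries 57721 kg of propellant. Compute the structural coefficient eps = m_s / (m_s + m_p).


eps = 7433 / (7433 + 57721) = 0.1141

0.1141


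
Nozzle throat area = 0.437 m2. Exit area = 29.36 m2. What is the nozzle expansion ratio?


AR = 29.36 / 0.437 = 67.2

67.2


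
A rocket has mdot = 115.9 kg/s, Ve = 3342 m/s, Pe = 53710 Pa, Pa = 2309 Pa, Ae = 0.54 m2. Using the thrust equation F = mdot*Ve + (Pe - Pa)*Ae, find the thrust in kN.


F = 115.9 * 3342 + (53710 - 2309) * 0.54 = 415094.0 N = 415.1 kN

415.1 kN


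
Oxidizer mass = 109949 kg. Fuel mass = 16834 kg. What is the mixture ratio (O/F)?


MR = 109949 / 16834 = 6.53

6.53


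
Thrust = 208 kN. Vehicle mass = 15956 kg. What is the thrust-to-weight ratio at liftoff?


TWR = 208000 / (15956 * 9.81) = 1.33

1.33


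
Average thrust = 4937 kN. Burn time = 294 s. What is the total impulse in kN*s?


It = 4937 * 294 = 1451478 kN*s

1451478 kN*s


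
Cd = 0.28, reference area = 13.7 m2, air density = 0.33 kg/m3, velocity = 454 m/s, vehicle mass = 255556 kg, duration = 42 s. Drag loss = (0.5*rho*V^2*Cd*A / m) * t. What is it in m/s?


D = 0.5 * 0.33 * 454^2 * 0.28 * 13.7 = 130459.06 N
a = 130459.06 / 255556 = 0.5105 m/s2
dV = 0.5105 * 42 = 21.4 m/s

21.4 m/s


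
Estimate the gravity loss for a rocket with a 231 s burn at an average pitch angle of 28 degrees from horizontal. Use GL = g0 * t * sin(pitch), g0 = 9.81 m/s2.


GL = 9.81 * 231 * sin(28 deg) = 1064 m/s

1064 m/s


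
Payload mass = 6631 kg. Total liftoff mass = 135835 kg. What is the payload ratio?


PR = 6631 / 135835 = 0.0488

0.0488


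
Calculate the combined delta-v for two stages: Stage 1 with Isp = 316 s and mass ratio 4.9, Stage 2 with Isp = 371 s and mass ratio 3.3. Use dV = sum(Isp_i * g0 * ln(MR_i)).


dV1 = 316 * 9.81 * ln(4.9) = 4926.6 m/s
dV2 = 371 * 9.81 * ln(3.3) = 4345.3 m/s
Total dV = 4926.6 + 4345.3 = 9271.9 m/s ~ 9272 m/s

9272 m/s


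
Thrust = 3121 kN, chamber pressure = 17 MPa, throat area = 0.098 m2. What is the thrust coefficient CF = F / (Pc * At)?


CF = 3121000 / (17e6 * 0.098) = 1.87

1.87


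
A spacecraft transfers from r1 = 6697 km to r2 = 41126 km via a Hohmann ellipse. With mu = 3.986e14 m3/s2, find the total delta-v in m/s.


V1 = sqrt(mu/r1) = 7714.87 m/s
dV1 = V1*(sqrt(2*r2/(r1+r2)) - 1) = 2402.87 m/s
V2 = sqrt(mu/r2) = 3113.22 m/s
dV2 = V2*(1 - sqrt(2*r1/(r1+r2))) = 1465.64 m/s
Total dV = 3869 m/s

3869 m/s


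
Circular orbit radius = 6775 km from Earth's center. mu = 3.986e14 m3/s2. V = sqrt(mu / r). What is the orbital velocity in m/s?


V = sqrt(3.986e14 / 6775000) = 7670 m/s

7670 m/s


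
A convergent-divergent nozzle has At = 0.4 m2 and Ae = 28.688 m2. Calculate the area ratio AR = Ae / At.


AR = 28.688 / 0.4 = 71.7

71.7


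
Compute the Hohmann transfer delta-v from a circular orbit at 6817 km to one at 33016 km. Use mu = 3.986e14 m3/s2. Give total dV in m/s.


V1 = sqrt(mu/r1) = 7646.66 m/s
dV1 = V1*(sqrt(2*r2/(r1+r2)) - 1) = 2198.61 m/s
V2 = sqrt(mu/r2) = 3474.61 m/s
dV2 = V2*(1 - sqrt(2*r1/(r1+r2))) = 1441.8 m/s
Total dV = 3640 m/s

3640 m/s


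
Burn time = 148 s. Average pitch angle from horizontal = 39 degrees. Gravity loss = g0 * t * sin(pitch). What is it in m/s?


GL = 9.81 * 148 * sin(39 deg) = 914 m/s

914 m/s


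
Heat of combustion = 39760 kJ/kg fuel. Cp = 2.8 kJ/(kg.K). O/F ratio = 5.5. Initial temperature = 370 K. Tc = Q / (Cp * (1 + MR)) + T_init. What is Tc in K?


Tc = 39760 / (2.8 * (1 + 5.5)) + 370 = 2555 K

2555 K


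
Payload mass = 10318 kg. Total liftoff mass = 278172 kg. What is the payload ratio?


PR = 10318 / 278172 = 0.0371

0.0371


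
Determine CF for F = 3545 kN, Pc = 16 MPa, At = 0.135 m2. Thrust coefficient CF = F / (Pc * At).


CF = 3545000 / (16e6 * 0.135) = 1.64

1.64


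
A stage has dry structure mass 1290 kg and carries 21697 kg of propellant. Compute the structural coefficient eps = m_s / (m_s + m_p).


eps = 1290 / (1290 + 21697) = 0.0561

0.0561


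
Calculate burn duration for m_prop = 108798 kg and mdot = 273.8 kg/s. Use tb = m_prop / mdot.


tb = 108798 / 273.8 = 397.4 s

397.4 s


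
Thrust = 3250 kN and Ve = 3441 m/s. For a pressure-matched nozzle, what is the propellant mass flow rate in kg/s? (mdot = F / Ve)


mdot = F / Ve = 3250000 / 3441 = 944.5 kg/s

944.5 kg/s


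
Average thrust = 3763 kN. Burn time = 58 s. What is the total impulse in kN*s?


It = 3763 * 58 = 218254 kN*s

218254 kN*s


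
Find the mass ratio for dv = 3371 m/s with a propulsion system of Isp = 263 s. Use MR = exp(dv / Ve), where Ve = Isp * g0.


Ve = 263 * 9.81 = 2580.03 m/s
MR = exp(3371 / 2580.03) = 3.693

3.693


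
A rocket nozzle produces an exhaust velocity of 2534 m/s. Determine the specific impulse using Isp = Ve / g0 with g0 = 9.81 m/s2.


Isp = Ve / g0 = 2534 / 9.81 = 258.3 s

258.3 s


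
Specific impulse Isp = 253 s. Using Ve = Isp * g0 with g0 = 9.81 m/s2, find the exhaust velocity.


Ve = Isp * g0 = 253 * 9.81 = 2481.9 m/s

2481.9 m/s


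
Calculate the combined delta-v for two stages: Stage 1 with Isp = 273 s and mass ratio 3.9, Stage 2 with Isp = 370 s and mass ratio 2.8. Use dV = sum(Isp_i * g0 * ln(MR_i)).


dV1 = 273 * 9.81 * ln(3.9) = 3644.9 m/s
dV2 = 370 * 9.81 * ln(2.8) = 3737.2 m/s
Total dV = 3644.9 + 3737.2 = 7382.1 m/s ~ 7382 m/s

7382 m/s


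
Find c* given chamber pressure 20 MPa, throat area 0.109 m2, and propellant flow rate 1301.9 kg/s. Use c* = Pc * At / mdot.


c* = 20e6 * 0.109 / 1301.9 = 1674 m/s

1674 m/s


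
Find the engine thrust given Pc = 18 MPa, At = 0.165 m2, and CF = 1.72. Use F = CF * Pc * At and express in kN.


F = 1.72 * 18e6 * 0.165 = 5.1084e+06 N = 5108.4 kN

5108.4 kN


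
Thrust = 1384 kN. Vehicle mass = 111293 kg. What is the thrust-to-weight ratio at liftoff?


TWR = 1384000 / (111293 * 9.81) = 1.27

1.27


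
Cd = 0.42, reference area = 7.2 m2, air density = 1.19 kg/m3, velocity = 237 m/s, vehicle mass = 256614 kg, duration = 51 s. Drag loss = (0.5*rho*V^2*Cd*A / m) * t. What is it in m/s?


D = 0.5 * 1.19 * 237^2 * 0.42 * 7.2 = 101063.76 N
a = 101063.76 / 256614 = 0.3938 m/s2
dV = 0.3938 * 51 = 20.1 m/s

20.1 m/s


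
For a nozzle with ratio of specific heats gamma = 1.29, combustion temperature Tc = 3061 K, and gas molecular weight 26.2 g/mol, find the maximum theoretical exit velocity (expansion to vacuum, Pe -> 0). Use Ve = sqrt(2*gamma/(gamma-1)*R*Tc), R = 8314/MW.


R = 8314 / 26.2 = 317.33 J/(kg.K)
Ve = sqrt(2 * 1.29 / (1.29 - 1) * 317.33 * 3061) = 2940 m/s

2940 m/s


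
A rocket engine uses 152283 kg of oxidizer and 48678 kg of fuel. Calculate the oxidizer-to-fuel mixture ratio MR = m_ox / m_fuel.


MR = 152283 / 48678 = 3.13

3.13


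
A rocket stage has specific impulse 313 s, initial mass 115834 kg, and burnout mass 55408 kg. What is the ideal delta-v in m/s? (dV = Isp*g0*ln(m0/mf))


Ve = 313 * 9.81 = 3070.53 m/s
dV = 3070.53 * ln(115834/55408) = 2264 m/s

2264 m/s


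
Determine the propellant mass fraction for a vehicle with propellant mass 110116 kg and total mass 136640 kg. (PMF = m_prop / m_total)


PMF = 110116 / 136640 = 0.806

0.806


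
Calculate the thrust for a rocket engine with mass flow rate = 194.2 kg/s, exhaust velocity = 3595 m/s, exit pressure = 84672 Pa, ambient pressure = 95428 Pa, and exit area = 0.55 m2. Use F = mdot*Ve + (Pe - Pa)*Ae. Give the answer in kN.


F = 194.2 * 3595 + (84672 - 95428) * 0.55 = 692233.0 N = 692.2 kN

692.2 kN


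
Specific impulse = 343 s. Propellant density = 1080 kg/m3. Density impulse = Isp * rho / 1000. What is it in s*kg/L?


rho*Isp = 343 * 1080 / 1000 = 370 s*kg/L

370 s*kg/L


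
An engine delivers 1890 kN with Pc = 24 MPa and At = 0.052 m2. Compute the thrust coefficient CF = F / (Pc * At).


CF = 1890000 / (24e6 * 0.052) = 1.51

1.51


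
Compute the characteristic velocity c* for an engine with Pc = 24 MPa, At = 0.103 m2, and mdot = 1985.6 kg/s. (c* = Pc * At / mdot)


c* = 24e6 * 0.103 / 1985.6 = 1245 m/s

1245 m/s


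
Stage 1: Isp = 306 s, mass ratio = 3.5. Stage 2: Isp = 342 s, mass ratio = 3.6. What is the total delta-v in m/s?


dV1 = 306 * 9.81 * ln(3.5) = 3760.6 m/s
dV2 = 342 * 9.81 * ln(3.6) = 4297.6 m/s
Total dV = 3760.6 + 4297.6 = 8058.2 m/s ~ 8058 m/s

8058 m/s


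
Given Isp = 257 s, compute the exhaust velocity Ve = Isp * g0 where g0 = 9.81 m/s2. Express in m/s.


Ve = Isp * g0 = 257 * 9.81 = 2521.2 m/s

2521.2 m/s


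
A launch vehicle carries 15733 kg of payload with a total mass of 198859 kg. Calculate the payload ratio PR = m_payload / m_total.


PR = 15733 / 198859 = 0.0791

0.0791


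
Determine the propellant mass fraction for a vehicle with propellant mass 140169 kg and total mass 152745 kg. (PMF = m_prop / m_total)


PMF = 140169 / 152745 = 0.918

0.918


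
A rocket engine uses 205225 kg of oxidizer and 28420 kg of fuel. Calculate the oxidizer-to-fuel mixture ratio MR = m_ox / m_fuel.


MR = 205225 / 28420 = 7.22

7.22


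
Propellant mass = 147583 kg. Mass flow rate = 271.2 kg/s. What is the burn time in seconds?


tb = 147583 / 271.2 = 544.2 s

544.2 s


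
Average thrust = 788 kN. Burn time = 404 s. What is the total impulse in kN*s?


It = 788 * 404 = 318352 kN*s

318352 kN*s


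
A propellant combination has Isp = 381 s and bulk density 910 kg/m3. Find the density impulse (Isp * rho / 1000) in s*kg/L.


rho*Isp = 381 * 910 / 1000 = 347 s*kg/L

347 s*kg/L


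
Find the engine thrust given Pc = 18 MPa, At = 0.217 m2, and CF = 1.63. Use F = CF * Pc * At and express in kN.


F = 1.63 * 18e6 * 0.217 = 6.3668e+06 N = 6366.8 kN

6366.8 kN


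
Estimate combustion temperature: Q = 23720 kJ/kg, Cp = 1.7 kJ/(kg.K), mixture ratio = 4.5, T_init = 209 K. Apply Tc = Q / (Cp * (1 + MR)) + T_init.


Tc = 23720 / (1.7 * (1 + 4.5)) + 209 = 2746 K

2746 K


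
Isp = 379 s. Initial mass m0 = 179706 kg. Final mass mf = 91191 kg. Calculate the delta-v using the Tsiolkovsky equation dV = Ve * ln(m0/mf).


Ve = 379 * 9.81 = 3717.99 m/s
dV = 3717.99 * ln(179706/91191) = 2522 m/s

2522 m/s


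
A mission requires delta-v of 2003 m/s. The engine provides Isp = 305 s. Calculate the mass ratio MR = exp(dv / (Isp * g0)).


Ve = 305 * 9.81 = 2992.05 m/s
MR = exp(2003 / 2992.05) = 1.953

1.953


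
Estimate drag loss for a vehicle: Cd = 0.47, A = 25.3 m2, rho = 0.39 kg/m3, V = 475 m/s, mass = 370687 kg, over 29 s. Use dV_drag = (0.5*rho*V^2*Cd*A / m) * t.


D = 0.5 * 0.39 * 475^2 * 0.47 * 25.3 = 523166.84 N
a = 523166.84 / 370687 = 1.4113 m/s2
dV = 1.4113 * 29 = 40.9 m/s

40.9 m/s


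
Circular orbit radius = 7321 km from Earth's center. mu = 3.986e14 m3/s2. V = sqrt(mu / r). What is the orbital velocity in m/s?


V = sqrt(3.986e14 / 7321000) = 7379 m/s

7379 m/s


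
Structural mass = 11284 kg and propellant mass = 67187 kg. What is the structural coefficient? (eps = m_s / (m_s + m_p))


eps = 11284 / (11284 + 67187) = 0.1438

0.1438


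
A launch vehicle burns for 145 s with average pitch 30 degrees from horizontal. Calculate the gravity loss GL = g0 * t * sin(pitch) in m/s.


GL = 9.81 * 145 * sin(30 deg) = 711 m/s

711 m/s


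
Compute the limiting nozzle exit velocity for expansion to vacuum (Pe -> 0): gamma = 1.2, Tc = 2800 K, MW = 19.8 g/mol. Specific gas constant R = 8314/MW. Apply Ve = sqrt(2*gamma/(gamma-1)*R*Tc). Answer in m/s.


R = 8314 / 19.8 = 419.9 J/(kg.K)
Ve = sqrt(2 * 1.2 / (1.2 - 1) * 419.9 * 2800) = 3756 m/s

3756 m/s


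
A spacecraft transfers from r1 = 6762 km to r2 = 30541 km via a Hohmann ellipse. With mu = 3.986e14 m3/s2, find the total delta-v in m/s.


V1 = sqrt(mu/r1) = 7677.7 m/s
dV1 = V1*(sqrt(2*r2/(r1+r2)) - 1) = 2146.92 m/s
V2 = sqrt(mu/r2) = 3612.66 m/s
dV2 = V2*(1 - sqrt(2*r1/(r1+r2))) = 1437.42 m/s
Total dV = 3584 m/s

3584 m/s


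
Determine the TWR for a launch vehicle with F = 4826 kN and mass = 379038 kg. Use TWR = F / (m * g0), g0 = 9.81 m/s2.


TWR = 4826000 / (379038 * 9.81) = 1.3

1.3


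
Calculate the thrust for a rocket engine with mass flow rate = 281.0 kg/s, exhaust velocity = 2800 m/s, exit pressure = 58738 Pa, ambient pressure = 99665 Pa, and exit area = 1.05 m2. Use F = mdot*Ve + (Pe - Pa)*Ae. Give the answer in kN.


F = 281.0 * 2800 + (58738 - 99665) * 1.05 = 743827.0 N = 743.8 kN

743.8 kN


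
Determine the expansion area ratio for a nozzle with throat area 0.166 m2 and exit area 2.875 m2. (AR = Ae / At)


AR = 2.875 / 0.166 = 17.3

17.3


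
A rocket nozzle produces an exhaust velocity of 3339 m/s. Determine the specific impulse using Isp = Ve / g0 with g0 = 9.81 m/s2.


Isp = Ve / g0 = 3339 / 9.81 = 340.4 s

340.4 s


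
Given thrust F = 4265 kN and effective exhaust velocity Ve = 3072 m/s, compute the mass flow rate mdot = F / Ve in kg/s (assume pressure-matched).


mdot = F / Ve = 4265000 / 3072 = 1388.3 kg/s

1388.3 kg/s


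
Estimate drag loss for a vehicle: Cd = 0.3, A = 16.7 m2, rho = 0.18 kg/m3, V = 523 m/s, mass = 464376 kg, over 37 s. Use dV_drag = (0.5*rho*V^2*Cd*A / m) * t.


D = 0.5 * 0.18 * 523^2 * 0.3 * 16.7 = 123334.23 N
a = 123334.23 / 464376 = 0.2656 m/s2
dV = 0.2656 * 37 = 9.8 m/s

9.8 m/s


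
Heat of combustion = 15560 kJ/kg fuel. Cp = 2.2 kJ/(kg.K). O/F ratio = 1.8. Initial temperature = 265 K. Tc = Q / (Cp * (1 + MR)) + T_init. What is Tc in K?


Tc = 15560 / (2.2 * (1 + 1.8)) + 265 = 2791 K

2791 K


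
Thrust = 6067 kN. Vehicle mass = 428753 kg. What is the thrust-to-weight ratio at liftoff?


TWR = 6067000 / (428753 * 9.81) = 1.44

1.44


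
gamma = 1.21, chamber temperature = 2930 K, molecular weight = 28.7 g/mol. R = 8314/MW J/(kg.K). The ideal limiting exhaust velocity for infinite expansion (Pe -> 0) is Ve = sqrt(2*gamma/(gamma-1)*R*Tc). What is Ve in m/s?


R = 8314 / 28.7 = 289.69 J/(kg.K)
Ve = sqrt(2 * 1.21 / (1.21 - 1) * 289.69 * 2930) = 3127 m/s

3127 m/s


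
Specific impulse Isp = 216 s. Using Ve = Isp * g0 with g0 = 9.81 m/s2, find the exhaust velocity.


Ve = Isp * g0 = 216 * 9.81 = 2119.0 m/s

2119.0 m/s


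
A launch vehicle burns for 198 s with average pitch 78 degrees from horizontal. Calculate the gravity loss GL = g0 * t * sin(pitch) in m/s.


GL = 9.81 * 198 * sin(78 deg) = 1900 m/s

1900 m/s


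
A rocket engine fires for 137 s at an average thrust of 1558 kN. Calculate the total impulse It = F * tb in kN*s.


It = 1558 * 137 = 213446 kN*s

213446 kN*s


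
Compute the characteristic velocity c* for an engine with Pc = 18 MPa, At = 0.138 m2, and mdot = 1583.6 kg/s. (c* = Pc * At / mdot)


c* = 18e6 * 0.138 / 1583.6 = 1569 m/s

1569 m/s


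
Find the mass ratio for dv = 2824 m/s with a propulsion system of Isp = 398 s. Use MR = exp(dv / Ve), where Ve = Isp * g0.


Ve = 398 * 9.81 = 3904.38 m/s
MR = exp(2824 / 3904.38) = 2.061

2.061


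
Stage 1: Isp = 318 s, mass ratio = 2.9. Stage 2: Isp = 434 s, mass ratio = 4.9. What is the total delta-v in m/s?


dV1 = 318 * 9.81 * ln(2.9) = 3321.5 m/s
dV2 = 434 * 9.81 * ln(4.9) = 6766.2 m/s
Total dV = 3321.5 + 6766.2 = 10087.7 m/s ~ 10088 m/s

10088 m/s


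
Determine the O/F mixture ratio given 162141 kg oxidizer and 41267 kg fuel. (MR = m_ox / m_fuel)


MR = 162141 / 41267 = 3.93

3.93


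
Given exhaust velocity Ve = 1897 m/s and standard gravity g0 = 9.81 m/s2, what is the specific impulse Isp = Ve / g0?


Isp = Ve / g0 = 1897 / 9.81 = 193.4 s

193.4 s


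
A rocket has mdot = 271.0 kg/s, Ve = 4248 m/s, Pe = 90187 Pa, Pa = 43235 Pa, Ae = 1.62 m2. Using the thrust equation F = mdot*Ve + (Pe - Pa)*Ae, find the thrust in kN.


F = 271.0 * 4248 + (90187 - 43235) * 1.62 = 1.2273e+06 N = 1227.3 kN

1227.3 kN


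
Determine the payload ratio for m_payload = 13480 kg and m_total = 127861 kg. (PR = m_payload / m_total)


PR = 13480 / 127861 = 0.1054

0.1054


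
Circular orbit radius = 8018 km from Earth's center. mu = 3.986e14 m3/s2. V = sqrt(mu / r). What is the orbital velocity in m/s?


V = sqrt(3.986e14 / 8018000) = 7051 m/s

7051 m/s


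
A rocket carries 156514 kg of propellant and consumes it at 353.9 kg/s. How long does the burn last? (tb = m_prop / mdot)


tb = 156514 / 353.9 = 442.3 s

442.3 s


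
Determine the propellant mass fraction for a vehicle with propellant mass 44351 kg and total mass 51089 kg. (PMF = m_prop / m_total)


PMF = 44351 / 51089 = 0.868

0.868


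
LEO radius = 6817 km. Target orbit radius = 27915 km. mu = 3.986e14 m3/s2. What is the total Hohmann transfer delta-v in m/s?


V1 = sqrt(mu/r1) = 7646.66 m/s
dV1 = V1*(sqrt(2*r2/(r1+r2)) - 1) = 2048.18 m/s
V2 = sqrt(mu/r2) = 3778.76 m/s
dV2 = V2*(1 - sqrt(2*r1/(r1+r2))) = 1411.23 m/s
Total dV = 3459 m/s

3459 m/s


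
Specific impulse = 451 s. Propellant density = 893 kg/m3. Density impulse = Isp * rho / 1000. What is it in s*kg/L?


rho*Isp = 451 * 893 / 1000 = 403 s*kg/L

403 s*kg/L


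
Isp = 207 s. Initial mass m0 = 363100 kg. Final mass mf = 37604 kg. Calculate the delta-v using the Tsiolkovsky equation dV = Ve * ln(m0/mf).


Ve = 207 * 9.81 = 2030.67 m/s
dV = 2030.67 * ln(363100/37604) = 4605 m/s

4605 m/s


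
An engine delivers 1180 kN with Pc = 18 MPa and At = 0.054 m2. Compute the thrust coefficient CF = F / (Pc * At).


CF = 1180000 / (18e6 * 0.054) = 1.21

1.21


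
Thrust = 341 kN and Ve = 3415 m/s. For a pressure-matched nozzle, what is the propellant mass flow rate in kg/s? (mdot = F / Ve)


mdot = F / Ve = 341000 / 3415 = 99.9 kg/s

99.9 kg/s


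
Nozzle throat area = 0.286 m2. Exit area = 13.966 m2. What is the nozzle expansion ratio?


AR = 13.966 / 0.286 = 48.8

48.8


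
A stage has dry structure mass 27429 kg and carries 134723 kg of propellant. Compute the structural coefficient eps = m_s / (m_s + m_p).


eps = 27429 / (27429 + 134723) = 0.1692

0.1692


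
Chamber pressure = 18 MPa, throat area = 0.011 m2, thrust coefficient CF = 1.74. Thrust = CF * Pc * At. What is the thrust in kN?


F = 1.74 * 18e6 * 0.011 = 344520.0 N = 344.5 kN

344.5 kN


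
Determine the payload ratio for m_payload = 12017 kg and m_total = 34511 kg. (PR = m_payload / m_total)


PR = 12017 / 34511 = 0.3482

0.3482


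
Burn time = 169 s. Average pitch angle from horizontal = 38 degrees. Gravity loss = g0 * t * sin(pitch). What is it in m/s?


GL = 9.81 * 169 * sin(38 deg) = 1021 m/s

1021 m/s


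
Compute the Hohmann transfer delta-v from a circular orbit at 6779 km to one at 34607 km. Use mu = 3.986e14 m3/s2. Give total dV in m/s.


V1 = sqrt(mu/r1) = 7668.07 m/s
dV1 = V1*(sqrt(2*r2/(r1+r2)) - 1) = 2248.38 m/s
V2 = sqrt(mu/r2) = 3393.8 m/s
dV2 = V2*(1 - sqrt(2*r1/(r1+r2))) = 1451.32 m/s
Total dV = 3700 m/s

3700 m/s


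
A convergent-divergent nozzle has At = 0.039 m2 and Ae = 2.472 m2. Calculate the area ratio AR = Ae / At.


AR = 2.472 / 0.039 = 63.4

63.4


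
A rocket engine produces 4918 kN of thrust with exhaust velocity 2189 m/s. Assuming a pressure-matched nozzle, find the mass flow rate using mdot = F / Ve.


mdot = F / Ve = 4918000 / 2189 = 2246.7 kg/s

2246.7 kg/s


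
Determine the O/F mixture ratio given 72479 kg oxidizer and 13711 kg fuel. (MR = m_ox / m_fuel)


MR = 72479 / 13711 = 5.29

5.29


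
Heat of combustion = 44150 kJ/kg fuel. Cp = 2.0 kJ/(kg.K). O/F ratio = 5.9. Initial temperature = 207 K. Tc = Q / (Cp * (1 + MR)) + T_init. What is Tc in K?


Tc = 44150 / (2.0 * (1 + 5.9)) + 207 = 3406 K

3406 K


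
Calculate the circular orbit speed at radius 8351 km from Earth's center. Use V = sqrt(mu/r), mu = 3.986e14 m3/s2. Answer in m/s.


V = sqrt(3.986e14 / 8351000) = 6909 m/s

6909 m/s


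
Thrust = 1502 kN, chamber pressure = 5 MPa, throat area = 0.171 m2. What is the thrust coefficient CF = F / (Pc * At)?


CF = 1502000 / (5e6 * 0.171) = 1.76

1.76
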